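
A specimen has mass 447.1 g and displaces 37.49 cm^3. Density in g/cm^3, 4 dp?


rho = 447.1 / 37.49 = 11.9258 g/cm^3


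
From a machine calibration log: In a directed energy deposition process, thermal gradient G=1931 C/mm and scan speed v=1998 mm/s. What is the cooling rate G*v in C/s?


CR = 1931 * 1998 = 3858138 C/s


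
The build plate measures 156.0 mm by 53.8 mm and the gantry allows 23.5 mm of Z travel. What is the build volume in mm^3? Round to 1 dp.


V = 156.0 * 53.8 * 23.5 = 197230.8 mm^3


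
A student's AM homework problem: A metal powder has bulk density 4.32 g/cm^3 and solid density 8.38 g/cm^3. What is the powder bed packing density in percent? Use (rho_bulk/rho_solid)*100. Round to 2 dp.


Packing = (4.32/8.38)*100 = 51.55 %


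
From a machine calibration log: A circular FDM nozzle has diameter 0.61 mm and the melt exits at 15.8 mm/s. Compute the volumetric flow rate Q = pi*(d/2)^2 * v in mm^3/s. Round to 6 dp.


A = pi*(0.61/2)^2 = 0.29224666 mm^2
Q = 0.29224666 * 15.8 = 4.617497 mm^3/s


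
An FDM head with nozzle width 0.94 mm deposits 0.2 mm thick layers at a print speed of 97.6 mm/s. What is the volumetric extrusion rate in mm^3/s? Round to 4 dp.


Rate = 0.94 * 0.2 * 97.6 = 18.3488 mm^3/s


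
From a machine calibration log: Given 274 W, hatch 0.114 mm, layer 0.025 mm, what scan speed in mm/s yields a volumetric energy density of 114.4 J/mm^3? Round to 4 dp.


v = 274 / (114.4*0.114*0.025) = 840.3877 mm/s


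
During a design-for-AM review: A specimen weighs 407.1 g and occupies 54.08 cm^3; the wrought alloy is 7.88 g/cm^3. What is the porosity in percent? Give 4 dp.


rho_part = 407.1 / 54.08 = 7.52773669 g/cm^3
Porosity = (1 - 7.52773669/7.88)*100 = 4.4703 %


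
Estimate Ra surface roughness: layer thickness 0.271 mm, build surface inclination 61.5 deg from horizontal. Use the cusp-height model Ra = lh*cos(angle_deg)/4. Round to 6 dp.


Ra = 0.271 * cos(61.5) / 4 = 0.032328 mm


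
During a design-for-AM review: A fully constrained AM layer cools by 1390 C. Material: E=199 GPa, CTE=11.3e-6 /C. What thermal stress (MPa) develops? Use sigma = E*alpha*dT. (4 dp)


sigma = 199*1000 * 11.3e-6 * 1390 = 3125.693 MPa


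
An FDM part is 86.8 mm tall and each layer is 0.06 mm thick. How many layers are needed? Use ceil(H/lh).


Layers = ceil(86.8/0.06) = 1447


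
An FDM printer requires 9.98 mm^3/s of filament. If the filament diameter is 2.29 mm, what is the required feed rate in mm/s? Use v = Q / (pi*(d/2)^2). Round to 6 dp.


A = pi*(2.29/2)^2 = 4.118707
v = 9.98 / 4.118707 = 2.423091 mm/s


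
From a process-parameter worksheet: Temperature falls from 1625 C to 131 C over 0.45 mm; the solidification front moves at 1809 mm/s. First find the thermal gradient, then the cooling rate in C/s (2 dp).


G = (1625-131)/0.45 = 3320.0 C/mm
CR = 3320.0 * 1809 = 6005880.0 C/s


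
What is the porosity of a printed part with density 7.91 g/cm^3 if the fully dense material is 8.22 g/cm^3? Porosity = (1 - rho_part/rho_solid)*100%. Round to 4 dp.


Porosity = (1-7.91/8.22)*100 = 3.7713 %


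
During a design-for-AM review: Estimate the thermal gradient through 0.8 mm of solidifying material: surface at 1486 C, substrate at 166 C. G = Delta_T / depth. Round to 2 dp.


G = (1486-166)/0.8 = 1650.0 C/mm


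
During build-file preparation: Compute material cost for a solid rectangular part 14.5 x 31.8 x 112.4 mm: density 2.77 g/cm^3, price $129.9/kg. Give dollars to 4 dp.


V = 14.5 * 31.8 * 112.4 = 51827.64 mm^3 = 51.82764 cm^3
Mass = 51.82764 * 2.77 / 1000 = 0.14356256 kg
Cost = 0.14356256 * 129.9 = 18.6488 $


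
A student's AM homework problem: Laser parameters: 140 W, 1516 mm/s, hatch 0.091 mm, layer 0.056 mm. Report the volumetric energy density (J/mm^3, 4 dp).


E = 140 / (1516*0.091*0.056) = 18.1217 J/mm^3


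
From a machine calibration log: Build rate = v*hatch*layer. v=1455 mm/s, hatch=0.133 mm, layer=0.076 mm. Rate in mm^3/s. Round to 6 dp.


Rate = 1455 * 0.133 * 0.076 = 14.70714 mm^3/s


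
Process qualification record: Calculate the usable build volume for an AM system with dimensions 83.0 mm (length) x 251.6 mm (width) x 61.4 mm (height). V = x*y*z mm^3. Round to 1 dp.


V = 83.0 * 251.6 * 61.4 = 1282203.9 mm^3


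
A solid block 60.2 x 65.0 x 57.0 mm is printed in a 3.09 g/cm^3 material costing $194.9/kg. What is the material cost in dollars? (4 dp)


V = 60.2 * 65.0 * 57.0 = 223041.0 mm^3 = 223.041 cm^3
Mass = 223.041 * 3.09 / 1000 = 0.68919669 kg
Cost = 0.68919669 * 194.9 = 134.3244 $


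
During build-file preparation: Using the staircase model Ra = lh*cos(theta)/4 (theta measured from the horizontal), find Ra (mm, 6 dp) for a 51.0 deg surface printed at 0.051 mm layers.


Ra = 0.051 * cos(51.0) / 4 = 0.008024 mm


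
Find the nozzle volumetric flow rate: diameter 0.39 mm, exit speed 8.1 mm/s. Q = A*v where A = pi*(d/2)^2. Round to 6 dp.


A = pi*(0.39/2)^2 = 0.11945906 mm^2
Q = 0.11945906 * 8.1 = 0.967618 mm^3/s


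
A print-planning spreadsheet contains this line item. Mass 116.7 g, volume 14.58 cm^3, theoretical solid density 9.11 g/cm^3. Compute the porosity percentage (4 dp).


rho_part = 116.7 / 14.58 = 8.00411523 g/cm^3
Porosity = (1 - 8.00411523/9.11)*100 = 12.1392 %


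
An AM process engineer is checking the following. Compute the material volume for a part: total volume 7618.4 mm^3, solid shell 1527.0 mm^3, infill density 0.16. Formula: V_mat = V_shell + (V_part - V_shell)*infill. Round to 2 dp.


V_infill = (7618.4 - 1527.0) * 0.16 = 974.62
V_total = 1527.0 + 974.62 = 2501.62 mm^3


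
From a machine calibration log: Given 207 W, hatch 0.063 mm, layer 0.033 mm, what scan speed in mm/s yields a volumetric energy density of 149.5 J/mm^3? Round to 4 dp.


v = 207 / (149.5*0.063*0.033) = 666.0007 mm/s


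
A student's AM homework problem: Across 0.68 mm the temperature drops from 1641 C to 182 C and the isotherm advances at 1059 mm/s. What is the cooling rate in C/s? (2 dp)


G = (1641-182)/0.68 = 2145.58823529 C/mm
CR = 2145.58823529 * 1059 = 2272177.94 C/s


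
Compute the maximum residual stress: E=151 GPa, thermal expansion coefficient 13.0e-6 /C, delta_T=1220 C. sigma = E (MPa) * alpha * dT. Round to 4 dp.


sigma = 151*1000 * 13.0e-6 * 1220 = 2394.86 MPa


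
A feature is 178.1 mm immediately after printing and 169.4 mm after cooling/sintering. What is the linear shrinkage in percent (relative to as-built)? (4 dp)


Shrinkage = ((178.1-169.4)/178.1)*100 = 4.8849 %


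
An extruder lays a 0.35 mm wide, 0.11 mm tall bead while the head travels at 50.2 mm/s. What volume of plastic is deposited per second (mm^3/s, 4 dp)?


Rate = 0.35 * 0.11 * 50.2 = 1.9327 mm^3/s


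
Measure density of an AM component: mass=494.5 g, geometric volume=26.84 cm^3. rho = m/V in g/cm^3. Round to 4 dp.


rho = 494.5 / 26.84 = 18.424 g/cm^3


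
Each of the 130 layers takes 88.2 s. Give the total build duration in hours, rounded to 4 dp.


t = 130 * 88.2 / 3600 = 3.185 hrs


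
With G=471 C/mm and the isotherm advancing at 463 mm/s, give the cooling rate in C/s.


CR = 471 * 463 = 218073 C/s


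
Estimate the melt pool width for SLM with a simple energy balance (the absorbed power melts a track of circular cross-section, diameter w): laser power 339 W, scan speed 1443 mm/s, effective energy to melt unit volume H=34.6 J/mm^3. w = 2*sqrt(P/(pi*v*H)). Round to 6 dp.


w = 2*sqrt(339/(pi*1443*34.6)) = 0.092979 mm


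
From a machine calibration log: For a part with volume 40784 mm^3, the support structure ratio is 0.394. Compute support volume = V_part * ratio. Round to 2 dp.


V_support = 40784 * 0.394 = 16068.9 mm^3


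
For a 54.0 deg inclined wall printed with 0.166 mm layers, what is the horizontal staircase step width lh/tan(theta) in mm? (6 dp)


step = 0.166 / tan(54.0) = 0.120606 mm


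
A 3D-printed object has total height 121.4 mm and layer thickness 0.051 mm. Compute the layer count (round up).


Layers = ceil(121.4/0.051) = 2381


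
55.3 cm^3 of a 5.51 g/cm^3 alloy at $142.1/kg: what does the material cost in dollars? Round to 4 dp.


Mass = 55.3*5.51/1000 = 0.304703 kg
Cost = 0.304703 * 142.1 = 43.2983 $


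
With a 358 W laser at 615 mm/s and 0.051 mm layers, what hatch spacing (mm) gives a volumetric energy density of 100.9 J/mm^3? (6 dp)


h = 358 / (100.9*615*0.051) = 0.113122 mm


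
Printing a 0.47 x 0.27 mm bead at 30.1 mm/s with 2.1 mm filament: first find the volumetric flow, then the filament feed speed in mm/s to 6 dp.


Q = 0.47 * 0.27 * 30.1 = 3.81969 mm^3/s
A_fil = pi*(2.1/2)^2 = 3.4636059 mm^2
v_feed = 3.81969 / 3.4636059 = 1.102807 mm/s


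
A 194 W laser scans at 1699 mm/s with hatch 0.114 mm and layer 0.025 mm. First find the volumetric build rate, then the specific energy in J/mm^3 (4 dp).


Build rate = 1699 * 0.114 * 0.025 = 4.84215 mm^3/s
SE = 194 / 4.84215 = 40.0648 J/mm^3


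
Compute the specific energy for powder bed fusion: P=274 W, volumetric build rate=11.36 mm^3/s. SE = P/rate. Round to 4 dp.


SE = 274 / 11.36 = 24.1197 J/mm^3


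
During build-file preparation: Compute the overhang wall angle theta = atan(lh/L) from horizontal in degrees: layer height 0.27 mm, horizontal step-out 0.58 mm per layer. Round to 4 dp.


angle = atan(0.27/0.58) = 24.9628 degrees


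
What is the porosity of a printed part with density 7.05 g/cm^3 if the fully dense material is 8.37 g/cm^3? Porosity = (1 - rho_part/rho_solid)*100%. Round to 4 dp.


Porosity = (1-7.05/8.37)*100 = 15.7706 %


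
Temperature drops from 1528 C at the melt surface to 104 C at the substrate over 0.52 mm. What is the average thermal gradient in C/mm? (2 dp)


G = (1528-104)/0.52 = 2738.46 C/mm


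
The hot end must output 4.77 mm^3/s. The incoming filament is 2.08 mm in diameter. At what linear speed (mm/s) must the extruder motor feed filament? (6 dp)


A = pi*(2.08/2)^2 = 3.397947
v = 4.77 / 3.397947 = 1.403789 mm/s


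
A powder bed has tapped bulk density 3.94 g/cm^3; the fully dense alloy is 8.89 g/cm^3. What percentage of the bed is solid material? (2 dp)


Packing = (3.94/8.89)*100 = 44.32 %


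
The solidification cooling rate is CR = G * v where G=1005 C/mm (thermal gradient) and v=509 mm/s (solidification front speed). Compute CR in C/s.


CR = 1005 * 509 = 511545 C/s


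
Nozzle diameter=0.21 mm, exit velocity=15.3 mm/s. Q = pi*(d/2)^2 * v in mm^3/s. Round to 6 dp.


A = pi*(0.21/2)^2 = 0.03463606 mm^2
Q = 0.03463606 * 15.3 = 0.529932 mm^3/s


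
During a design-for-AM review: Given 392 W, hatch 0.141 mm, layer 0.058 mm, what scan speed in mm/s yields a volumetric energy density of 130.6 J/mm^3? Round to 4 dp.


v = 392 / (130.6*0.141*0.058) = 367.0251 mm/s


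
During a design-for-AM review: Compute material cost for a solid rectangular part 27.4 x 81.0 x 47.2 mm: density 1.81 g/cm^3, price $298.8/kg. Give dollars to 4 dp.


V = 27.4 * 81.0 * 47.2 = 104755.68 mm^3 = 104.75568 cm^3
Mass = 104.75568 * 1.81 / 1000 = 0.18960778 kg
Cost = 0.18960778 * 298.8 = 56.6548 $


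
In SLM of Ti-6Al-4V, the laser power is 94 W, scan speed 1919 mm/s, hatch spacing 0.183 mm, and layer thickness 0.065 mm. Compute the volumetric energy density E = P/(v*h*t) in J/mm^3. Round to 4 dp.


E = 94 / (1919*0.183*0.065) = 4.118 J/mm^3


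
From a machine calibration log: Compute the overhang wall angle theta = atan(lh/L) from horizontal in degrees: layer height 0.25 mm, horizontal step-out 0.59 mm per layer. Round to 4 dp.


angle = atan(0.25/0.59) = 22.9638 degrees


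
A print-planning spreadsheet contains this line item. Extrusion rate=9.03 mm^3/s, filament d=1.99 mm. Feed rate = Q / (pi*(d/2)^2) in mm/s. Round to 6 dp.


A = pi*(1.99/2)^2 = 3.110255
v = 9.03 / 3.110255 = 2.903299 mm/s


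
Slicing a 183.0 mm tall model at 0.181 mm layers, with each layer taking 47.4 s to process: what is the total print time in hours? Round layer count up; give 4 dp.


Layers = ceil(183.0/0.181) = 1012
t = 1012 * 47.4 / 3600 = 13.3247 hrs


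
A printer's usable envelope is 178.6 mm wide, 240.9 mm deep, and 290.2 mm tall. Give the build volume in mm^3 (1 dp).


V = 178.6 * 240.9 * 290.2 = 12485779.5 mm^3


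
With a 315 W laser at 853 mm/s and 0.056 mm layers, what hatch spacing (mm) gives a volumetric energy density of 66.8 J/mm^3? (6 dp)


h = 315 / (66.8*853*0.056) = 0.098718 mm


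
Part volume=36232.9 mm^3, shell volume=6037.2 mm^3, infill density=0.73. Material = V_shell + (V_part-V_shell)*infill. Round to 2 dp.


V_infill = (36232.9 - 6037.2) * 0.73 = 22042.86
V_total = 6037.2 + 22042.86 = 28080.06 mm^3


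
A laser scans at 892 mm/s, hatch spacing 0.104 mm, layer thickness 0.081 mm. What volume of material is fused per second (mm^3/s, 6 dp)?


Rate = 892 * 0.104 * 0.081 = 7.514208 mm^3/s


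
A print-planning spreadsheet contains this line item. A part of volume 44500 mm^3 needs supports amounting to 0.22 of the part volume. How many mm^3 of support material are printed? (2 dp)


V_support = 44500 * 0.22 = 9790.0 mm^3


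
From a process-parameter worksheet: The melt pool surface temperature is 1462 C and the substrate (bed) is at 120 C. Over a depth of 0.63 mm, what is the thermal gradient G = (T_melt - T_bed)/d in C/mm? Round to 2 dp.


G = (1462-120)/0.63 = 2130.16 C/mm


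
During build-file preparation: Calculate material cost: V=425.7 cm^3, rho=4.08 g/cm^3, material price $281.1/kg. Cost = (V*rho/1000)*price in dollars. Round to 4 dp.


Mass = 425.7*4.08/1000 = 1.736856 kg
Cost = 1.736856 * 281.1 = 488.2302 $


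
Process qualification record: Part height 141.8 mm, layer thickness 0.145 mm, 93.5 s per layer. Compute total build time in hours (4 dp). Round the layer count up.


Layers = ceil(141.8/0.145) = 978
t = 978 * 93.5 / 3600 = 25.4008 hrs


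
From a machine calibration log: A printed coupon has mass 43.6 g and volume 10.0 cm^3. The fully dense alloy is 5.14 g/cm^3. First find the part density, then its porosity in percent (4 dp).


rho_part = 43.6 / 10.0 = 4.36 g/cm^3
Porosity = (1 - 4.36/5.14)*100 = 15.1751 %


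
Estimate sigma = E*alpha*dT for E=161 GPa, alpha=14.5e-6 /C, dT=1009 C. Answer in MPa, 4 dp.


sigma = 161*1000 * 14.5e-6 * 1009 = 2355.5105 MPa


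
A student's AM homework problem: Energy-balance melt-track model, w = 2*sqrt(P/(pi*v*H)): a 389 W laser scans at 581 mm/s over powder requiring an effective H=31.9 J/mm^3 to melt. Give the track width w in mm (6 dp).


w = 2*sqrt(389/(pi*581*31.9)) = 0.163473 mm


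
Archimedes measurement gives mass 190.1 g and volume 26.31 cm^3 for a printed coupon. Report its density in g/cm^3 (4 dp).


rho = 190.1 / 26.31 = 7.2254 g/cm^3


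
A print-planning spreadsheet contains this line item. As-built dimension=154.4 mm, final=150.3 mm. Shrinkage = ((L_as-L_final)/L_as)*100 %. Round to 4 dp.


Shrinkage = ((154.4-150.3)/154.4)*100 = 2.6554 %


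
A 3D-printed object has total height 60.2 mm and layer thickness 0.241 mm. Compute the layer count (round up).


Layers = ceil(60.2/0.241) = 250


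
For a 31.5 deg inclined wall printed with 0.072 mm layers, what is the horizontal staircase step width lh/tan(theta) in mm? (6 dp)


step = 0.072 / tan(31.5) = 0.117493 mm


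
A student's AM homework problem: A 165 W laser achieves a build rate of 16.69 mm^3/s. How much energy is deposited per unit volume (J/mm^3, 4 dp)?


SE = 165 / 16.69 = 9.8862 J/mm^3


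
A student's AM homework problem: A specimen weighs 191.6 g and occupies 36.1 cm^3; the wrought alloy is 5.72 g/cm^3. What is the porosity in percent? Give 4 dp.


rho_part = 191.6 / 36.1 = 5.30747922 g/cm^3
Porosity = (1 - 5.30747922/5.72)*100 = 7.2119 %


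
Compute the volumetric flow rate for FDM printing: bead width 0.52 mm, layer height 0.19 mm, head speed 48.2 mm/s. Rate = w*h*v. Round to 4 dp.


Rate = 0.52 * 0.19 * 48.2 = 4.7622 mm^3/s


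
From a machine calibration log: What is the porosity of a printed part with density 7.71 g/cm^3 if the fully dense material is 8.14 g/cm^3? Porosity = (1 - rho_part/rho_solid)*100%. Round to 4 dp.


Porosity = (1-7.71/8.14)*100 = 5.2826 %


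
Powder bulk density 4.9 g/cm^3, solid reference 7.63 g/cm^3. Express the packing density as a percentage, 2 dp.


Packing = (4.9/7.63)*100 = 64.22 %


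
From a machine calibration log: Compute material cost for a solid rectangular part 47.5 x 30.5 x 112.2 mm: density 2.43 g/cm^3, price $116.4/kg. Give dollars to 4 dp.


V = 47.5 * 30.5 * 112.2 = 162549.75 mm^3 = 162.54975 cm^3
Mass = 162.54975 * 2.43 / 1000 = 0.39499589 kg
Cost = 0.39499589 * 116.4 = 45.9775 $


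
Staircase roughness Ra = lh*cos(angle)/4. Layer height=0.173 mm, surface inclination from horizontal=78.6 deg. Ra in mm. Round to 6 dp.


Ra = 0.173 * cos(78.6) / 4 = 0.008549 mm


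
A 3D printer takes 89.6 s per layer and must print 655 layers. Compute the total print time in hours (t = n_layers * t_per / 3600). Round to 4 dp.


t = 655 * 89.6 / 3600 = 16.3022 hrs


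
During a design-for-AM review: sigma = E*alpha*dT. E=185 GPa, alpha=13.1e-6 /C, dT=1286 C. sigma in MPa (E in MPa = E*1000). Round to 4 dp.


sigma = 185*1000 * 13.1e-6 * 1286 = 3116.621 MPa


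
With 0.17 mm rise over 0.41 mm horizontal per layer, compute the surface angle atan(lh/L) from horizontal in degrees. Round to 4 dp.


angle = atan(0.17/0.41) = 22.5206 degrees


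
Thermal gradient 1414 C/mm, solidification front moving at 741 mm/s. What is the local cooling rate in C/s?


CR = 1414 * 741 = 1047774 C/s


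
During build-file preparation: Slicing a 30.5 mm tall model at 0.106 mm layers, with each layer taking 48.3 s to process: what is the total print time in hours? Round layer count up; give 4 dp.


Layers = ceil(30.5/0.106) = 288
t = 288 * 48.3 / 3600 = 3.864 hrs


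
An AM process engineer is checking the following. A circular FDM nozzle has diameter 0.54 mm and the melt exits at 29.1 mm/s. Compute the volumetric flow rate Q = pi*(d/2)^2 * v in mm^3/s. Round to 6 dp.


A = pi*(0.54/2)^2 = 0.2290221 mm^2
Q = 0.2290221 * 29.1 = 6.664543 mm^3/s


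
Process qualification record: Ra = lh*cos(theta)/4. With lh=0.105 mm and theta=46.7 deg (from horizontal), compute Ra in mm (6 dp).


Ra = 0.105 * cos(46.7) / 4 = 0.018003 mm


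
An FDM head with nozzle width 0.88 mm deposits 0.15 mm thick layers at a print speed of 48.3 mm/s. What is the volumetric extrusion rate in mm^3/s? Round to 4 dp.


Rate = 0.88 * 0.15 * 48.3 = 6.3756 mm^3/s


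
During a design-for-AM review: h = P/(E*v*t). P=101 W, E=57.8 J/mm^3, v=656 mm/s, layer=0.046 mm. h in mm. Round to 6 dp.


h = 101 / (57.8*656*0.046) = 0.057907 mm


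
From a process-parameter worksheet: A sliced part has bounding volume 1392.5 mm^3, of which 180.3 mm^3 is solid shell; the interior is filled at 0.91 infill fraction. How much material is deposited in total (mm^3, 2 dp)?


V_infill = (1392.5 - 180.3) * 0.91 = 1103.1
V_total = 180.3 + 1103.1 = 1283.4 mm^3


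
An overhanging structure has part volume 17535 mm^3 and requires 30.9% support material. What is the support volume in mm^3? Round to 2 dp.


V_support = 17535 * 0.309 = 5418.32 mm^3


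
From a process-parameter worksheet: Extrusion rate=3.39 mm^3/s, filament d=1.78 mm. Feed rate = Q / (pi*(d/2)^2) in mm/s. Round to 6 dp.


A = pi*(1.78/2)^2 = 2.488456
v = 3.39 / 2.488456 = 1.362291 mm/s


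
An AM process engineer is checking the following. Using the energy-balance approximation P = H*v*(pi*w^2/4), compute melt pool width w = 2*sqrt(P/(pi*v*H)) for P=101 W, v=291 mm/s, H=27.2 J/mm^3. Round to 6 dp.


w = 2*sqrt(101/(pi*291*27.2)) = 0.127463 mm


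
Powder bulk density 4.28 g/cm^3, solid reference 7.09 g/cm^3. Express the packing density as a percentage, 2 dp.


Packing = (4.28/7.09)*100 = 60.37 %


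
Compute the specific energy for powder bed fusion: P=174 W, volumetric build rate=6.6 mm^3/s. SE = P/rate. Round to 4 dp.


SE = 174 / 6.6 = 26.3636 J/mm^3


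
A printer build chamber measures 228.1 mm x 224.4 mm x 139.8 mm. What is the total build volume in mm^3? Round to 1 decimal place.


V = 228.1 * 224.4 * 139.8 = 7155752.5 mm^3


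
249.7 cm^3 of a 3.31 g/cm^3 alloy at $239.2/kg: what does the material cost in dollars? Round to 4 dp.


Mass = 249.7*3.31/1000 = 0.826507 kg
Cost = 0.826507 * 239.2 = 197.7005 $


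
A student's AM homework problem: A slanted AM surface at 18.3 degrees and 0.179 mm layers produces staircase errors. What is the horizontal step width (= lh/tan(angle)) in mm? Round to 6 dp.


step = 0.179 / tan(18.3) = 0.541246 mm


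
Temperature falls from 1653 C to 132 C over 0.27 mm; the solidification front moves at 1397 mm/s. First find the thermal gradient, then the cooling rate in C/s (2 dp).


G = (1653-132)/0.27 = 5633.33333333 C/mm
CR = 5633.33333333 * 1397 = 7869766.67 C/s


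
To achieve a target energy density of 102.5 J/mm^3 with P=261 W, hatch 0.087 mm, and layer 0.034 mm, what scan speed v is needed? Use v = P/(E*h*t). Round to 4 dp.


v = 261 / (102.5*0.087*0.034) = 860.8321 mm/s


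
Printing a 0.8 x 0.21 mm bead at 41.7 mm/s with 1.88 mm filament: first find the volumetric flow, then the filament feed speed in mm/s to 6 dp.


Q = 0.8 * 0.21 * 41.7 = 7.0056 mm^3/s
A_fil = pi*(1.88/2)^2 = 2.77591127 mm^2
v_feed = 7.0056 / 2.77591127 = 2.523712 mm/s


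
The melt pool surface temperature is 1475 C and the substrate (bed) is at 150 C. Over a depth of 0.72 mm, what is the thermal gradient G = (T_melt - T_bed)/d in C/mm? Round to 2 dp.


G = (1475-150)/0.72 = 1840.28 C/mm


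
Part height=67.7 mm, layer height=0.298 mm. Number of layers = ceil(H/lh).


Layers = ceil(67.7/0.298) = 228


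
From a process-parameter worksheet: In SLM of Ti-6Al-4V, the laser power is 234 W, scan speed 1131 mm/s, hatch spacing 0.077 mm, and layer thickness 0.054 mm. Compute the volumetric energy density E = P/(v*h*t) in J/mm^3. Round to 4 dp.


E = 234 / (1131*0.077*0.054) = 49.7587 J/mm^3


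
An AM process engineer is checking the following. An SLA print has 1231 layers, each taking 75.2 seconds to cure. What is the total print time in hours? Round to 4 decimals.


t = 1231 * 75.2 / 3600 = 25.7142 hrs


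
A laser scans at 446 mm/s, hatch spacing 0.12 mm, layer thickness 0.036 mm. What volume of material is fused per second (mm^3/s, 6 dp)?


Rate = 446 * 0.12 * 0.036 = 1.92672 mm^3/s


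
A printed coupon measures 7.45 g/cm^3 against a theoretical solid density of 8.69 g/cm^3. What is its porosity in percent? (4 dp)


Porosity = (1-7.45/8.69)*100 = 14.2693 %


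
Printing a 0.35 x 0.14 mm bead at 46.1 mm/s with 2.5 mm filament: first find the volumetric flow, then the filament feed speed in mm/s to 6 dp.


Q = 0.35 * 0.14 * 46.1 = 2.2589 mm^3/s
A_fil = pi*(2.5/2)^2 = 4.90873852 mm^2
v_feed = 2.2589 / 4.90873852 = 0.460179 mm/s


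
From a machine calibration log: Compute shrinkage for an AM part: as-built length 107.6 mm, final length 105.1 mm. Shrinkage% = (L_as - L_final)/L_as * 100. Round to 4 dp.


Shrinkage = ((107.6-105.1)/107.6)*100 = 2.3234 %


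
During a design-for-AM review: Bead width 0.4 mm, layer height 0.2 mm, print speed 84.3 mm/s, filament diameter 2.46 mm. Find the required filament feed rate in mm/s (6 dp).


Q = 0.4 * 0.2 * 84.3 = 6.744 mm^3/s
A_fil = pi*(2.46/2)^2 = 4.75291553 mm^2
v_feed = 6.744 / 4.75291553 = 1.418919 mm/s


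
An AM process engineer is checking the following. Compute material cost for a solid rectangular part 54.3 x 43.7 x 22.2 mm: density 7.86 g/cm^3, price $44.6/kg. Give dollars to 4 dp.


V = 54.3 * 43.7 * 22.2 = 52678.602 mm^3 = 52.678602 cm^3
Mass = 52.678602 * 7.86 / 1000 = 0.41405381 kg
Cost = 0.41405381 * 44.6 = 18.4668 $


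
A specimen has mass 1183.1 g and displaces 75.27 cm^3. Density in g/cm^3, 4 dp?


rho = 1183.1 / 75.27 = 15.7181 g/cm^3


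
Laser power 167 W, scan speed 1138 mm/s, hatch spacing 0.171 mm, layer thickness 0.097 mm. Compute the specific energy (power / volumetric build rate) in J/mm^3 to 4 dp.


Build rate = 1138 * 0.171 * 0.097 = 18.876006 mm^3/s
SE = 167 / 18.876006 = 8.8472 J/mm^3


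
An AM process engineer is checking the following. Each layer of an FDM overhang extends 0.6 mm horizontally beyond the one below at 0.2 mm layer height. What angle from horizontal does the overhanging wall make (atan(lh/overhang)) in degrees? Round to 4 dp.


angle = atan(0.2/0.6) = 18.4349 degrees


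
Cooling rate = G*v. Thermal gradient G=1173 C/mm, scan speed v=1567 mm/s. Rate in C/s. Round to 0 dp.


CR = 1173 * 1567 = 1838091 C/s


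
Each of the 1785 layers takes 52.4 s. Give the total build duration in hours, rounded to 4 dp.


t = 1785 * 52.4 / 3600 = 25.9817 hrs


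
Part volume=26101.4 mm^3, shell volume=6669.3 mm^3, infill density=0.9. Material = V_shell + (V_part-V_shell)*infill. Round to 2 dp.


V_infill = (26101.4 - 6669.3) * 0.9 = 17488.89
V_total = 6669.3 + 17488.89 = 24158.19 mm^3


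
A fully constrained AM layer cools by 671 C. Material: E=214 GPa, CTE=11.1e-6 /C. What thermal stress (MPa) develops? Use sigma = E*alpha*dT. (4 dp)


sigma = 214*1000 * 11.1e-6 * 671 = 1593.8934 MPa


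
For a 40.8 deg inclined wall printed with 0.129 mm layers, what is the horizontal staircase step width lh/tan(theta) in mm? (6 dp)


step = 0.129 / tan(40.8) = 0.149448 mm


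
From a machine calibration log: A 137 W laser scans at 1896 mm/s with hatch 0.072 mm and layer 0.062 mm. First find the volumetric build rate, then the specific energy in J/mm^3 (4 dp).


Build rate = 1896 * 0.072 * 0.062 = 8.463744 mm^3/s
SE = 137 / 8.463744 = 16.1867 J/mm^3


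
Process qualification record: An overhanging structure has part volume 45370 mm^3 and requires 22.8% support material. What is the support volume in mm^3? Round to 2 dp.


V_support = 45370 * 0.228 = 10344.36 mm^3


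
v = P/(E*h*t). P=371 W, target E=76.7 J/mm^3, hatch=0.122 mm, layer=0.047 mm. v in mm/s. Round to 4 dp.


v = 371 / (76.7*0.122*0.047) = 843.5695 mm/s


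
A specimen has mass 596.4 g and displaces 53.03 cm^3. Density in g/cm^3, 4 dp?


rho = 596.4 / 53.03 = 11.2465 g/cm^3


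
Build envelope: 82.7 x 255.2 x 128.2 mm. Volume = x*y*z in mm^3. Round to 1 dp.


V = 82.7 * 255.2 * 128.2 = 2705666.1 mm^3


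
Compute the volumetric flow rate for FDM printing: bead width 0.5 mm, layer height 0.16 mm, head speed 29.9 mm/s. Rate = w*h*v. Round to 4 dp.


Rate = 0.5 * 0.16 * 29.9 = 2.392 mm^3/s


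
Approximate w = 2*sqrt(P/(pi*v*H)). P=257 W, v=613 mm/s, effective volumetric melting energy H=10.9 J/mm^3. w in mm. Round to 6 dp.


w = 2*sqrt(257/(pi*613*10.9)) = 0.221298 mm


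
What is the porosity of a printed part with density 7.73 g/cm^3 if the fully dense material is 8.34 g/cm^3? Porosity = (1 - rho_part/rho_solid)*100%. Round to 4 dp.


Porosity = (1-7.73/8.34)*100 = 7.3141 %


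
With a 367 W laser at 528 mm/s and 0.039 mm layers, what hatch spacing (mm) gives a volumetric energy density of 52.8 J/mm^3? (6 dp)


h = 367 / (52.8*528*0.039) = 0.337547 mm


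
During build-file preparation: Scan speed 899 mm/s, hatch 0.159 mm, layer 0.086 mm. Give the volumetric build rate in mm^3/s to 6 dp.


Rate = 899 * 0.159 * 0.086 = 12.292926 mm^3/s


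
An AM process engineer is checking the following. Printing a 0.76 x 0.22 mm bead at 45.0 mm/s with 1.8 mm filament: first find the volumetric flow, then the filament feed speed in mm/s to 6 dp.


Q = 0.76 * 0.22 * 45.0 = 7.524 mm^3/s
A_fil = pi*(1.8/2)^2 = 2.54469005 mm^2
v_feed = 7.524 / 2.54469005 = 2.956745 mm/s


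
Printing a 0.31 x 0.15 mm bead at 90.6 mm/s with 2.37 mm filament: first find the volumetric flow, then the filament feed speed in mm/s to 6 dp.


Q = 0.31 * 0.15 * 90.6 = 4.2129 mm^3/s
A_fil = pi*(2.37/2)^2 = 4.41150294 mm^2
v_feed = 4.2129 / 4.41150294 = 0.954981 mm/s


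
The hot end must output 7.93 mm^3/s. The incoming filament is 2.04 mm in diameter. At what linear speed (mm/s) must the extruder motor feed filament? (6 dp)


A = pi*(2.04/2)^2 = 3.268513
v = 7.93 / 3.268513 = 2.42618 mm/s


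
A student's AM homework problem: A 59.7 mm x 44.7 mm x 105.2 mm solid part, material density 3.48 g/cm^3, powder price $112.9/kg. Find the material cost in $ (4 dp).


V = 59.7 * 44.7 * 105.2 = 280735.668 mm^3 = 280.735668 cm^3
Mass = 280.735668 * 3.48 / 1000 = 0.97696012 kg
Cost = 0.97696012 * 112.9 = 110.2988 $


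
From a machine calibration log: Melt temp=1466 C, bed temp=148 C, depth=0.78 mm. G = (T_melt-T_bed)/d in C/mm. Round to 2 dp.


G = (1466-148)/0.78 = 1689.74 C/mm


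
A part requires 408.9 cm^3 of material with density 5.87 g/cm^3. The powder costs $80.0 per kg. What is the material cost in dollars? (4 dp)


Mass = 408.9*5.87/1000 = 2.400243 kg
Cost = 2.400243 * 80.0 = 192.0194 $


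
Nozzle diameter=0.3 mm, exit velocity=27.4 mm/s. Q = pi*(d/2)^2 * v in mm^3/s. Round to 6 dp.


A = pi*(0.3/2)^2 = 0.07068583 mm^2
Q = 0.07068583 * 27.4 = 1.936792 mm^3/s


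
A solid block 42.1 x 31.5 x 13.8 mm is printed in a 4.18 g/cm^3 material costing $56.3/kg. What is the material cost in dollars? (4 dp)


V = 42.1 * 31.5 * 13.8 = 18300.87 mm^3 = 18.30087 cm^3
Mass = 18.30087 * 4.18 / 1000 = 0.07649764 kg
Cost = 0.07649764 * 56.3 = 4.3068 $


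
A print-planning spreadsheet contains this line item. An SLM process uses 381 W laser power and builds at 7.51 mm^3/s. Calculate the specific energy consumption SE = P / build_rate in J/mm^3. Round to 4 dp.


SE = 381 / 7.51 = 50.7324 J/mm^3


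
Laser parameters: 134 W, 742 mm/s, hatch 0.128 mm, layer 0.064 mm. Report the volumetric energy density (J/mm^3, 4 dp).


E = 134 / (742*0.128*0.064) = 22.045 J/mm^3


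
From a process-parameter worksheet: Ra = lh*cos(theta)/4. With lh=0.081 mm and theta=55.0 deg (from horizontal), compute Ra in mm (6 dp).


Ra = 0.081 * cos(55.0) / 4 = 0.011615 mm


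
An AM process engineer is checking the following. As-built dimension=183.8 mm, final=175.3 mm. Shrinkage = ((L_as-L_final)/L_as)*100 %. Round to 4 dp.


Shrinkage = ((183.8-175.3)/183.8)*100 = 4.6246 %


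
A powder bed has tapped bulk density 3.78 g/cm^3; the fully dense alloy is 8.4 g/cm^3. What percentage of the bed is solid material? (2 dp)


Packing = (3.78/8.4)*100 = 45.0 %


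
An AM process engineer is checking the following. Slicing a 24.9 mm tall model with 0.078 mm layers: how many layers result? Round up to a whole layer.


Layers = ceil(24.9/0.078) = 320


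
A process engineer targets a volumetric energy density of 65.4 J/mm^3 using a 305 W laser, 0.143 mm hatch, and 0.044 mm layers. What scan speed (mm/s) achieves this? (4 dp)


v = 305 / (65.4*0.143*0.044) = 741.1965 mm/s


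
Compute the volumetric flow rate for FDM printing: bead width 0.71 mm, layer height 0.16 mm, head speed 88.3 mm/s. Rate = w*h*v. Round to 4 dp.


Rate = 0.71 * 0.16 * 88.3 = 10.0309 mm^3/s


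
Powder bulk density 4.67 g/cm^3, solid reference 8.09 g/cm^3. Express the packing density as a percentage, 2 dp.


Packing = (4.67/8.09)*100 = 57.73 %


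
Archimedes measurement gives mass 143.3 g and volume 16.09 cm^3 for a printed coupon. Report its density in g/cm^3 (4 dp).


rho = 143.3 / 16.09 = 8.9062 g/cm^3


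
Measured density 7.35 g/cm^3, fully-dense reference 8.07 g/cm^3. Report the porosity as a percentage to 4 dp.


Porosity = (1-7.35/8.07)*100 = 8.9219 %


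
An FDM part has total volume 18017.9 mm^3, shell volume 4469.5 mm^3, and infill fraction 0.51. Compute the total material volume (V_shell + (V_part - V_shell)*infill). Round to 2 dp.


V_infill = (18017.9 - 4469.5) * 0.51 = 6909.68
V_total = 4469.5 + 6909.68 = 11379.18 mm^3


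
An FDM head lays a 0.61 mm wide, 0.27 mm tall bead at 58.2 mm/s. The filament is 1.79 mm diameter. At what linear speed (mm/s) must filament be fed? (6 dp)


Q = 0.61 * 0.27 * 58.2 = 9.58554 mm^3/s
A_fil = pi*(1.79/2)^2 = 2.51649426 mm^2
v_feed = 9.58554 / 2.51649426 = 3.809085 mm/s


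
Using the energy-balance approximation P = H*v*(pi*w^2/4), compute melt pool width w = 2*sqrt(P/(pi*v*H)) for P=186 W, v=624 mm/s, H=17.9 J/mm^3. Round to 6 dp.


w = 2*sqrt(186/(pi*624*17.9)) = 0.145611 mm


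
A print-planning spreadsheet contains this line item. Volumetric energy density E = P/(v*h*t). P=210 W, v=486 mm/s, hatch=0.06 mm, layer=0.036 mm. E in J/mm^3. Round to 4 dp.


E = 210 / (486*0.06*0.036) = 200.0457 J/mm^3


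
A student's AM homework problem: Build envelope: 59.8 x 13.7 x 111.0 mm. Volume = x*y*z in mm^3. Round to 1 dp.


V = 59.8 * 13.7 * 111.0 = 90937.9 mm^3


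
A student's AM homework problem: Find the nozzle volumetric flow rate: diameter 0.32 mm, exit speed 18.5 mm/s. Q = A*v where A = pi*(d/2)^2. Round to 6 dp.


A = pi*(0.32/2)^2 = 0.08042477 mm^2
Q = 0.08042477 * 18.5 = 1.487858 mm^3/s


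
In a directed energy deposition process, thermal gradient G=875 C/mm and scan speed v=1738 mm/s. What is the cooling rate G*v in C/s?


CR = 875 * 1738 = 1520750 C/s


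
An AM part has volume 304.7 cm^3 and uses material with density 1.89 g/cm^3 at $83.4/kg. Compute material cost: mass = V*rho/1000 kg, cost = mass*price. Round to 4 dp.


Mass = 304.7*1.89/1000 = 0.575883 kg
Cost = 0.575883 * 83.4 = 48.0286 $


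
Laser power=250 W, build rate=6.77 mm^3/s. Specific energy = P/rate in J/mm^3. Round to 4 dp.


SE = 250 / 6.77 = 36.9276 J/mm^3


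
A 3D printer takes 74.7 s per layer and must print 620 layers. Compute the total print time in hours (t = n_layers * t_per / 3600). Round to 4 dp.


t = 620 * 74.7 / 3600 = 12.865 hrs


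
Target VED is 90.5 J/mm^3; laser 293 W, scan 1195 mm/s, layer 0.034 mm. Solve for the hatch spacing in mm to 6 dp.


h = 293 / (90.5*1195*0.034) = 0.079684 mm


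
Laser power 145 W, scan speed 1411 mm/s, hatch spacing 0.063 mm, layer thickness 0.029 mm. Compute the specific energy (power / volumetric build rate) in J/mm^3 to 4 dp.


Build rate = 1411 * 0.063 * 0.029 = 2.577897 mm^3/s
SE = 145 / 2.577897 = 56.2474 J/mm^3


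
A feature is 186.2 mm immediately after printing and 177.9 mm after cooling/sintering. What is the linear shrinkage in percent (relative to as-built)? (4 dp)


Shrinkage = ((186.2-177.9)/186.2)*100 = 4.4576 %


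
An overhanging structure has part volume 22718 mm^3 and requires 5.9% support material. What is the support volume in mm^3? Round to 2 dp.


V_support = 22718 * 0.059 = 1340.36 mm^3


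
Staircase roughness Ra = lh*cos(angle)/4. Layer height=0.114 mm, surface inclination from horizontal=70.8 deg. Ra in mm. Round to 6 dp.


Ra = 0.114 * cos(70.8) / 4 = 0.009373 mm


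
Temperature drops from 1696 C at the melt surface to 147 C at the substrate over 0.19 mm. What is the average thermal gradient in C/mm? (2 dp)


G = (1696-147)/0.19 = 8152.63 C/mm


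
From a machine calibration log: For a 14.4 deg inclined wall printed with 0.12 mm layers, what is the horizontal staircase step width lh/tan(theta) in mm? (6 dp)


step = 0.12 / tan(14.4) = 0.467369 mm


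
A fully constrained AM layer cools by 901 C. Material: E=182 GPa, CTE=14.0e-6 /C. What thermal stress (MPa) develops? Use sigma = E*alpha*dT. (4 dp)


sigma = 182*1000 * 14.0e-6 * 901 = 2295.748 MPa


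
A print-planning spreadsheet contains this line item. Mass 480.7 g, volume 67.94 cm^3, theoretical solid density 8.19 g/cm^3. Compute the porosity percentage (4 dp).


rho_part = 480.7 / 67.94 = 7.07536061 g/cm^3
Porosity = (1 - 7.07536061/8.19)*100 = 13.6098 %


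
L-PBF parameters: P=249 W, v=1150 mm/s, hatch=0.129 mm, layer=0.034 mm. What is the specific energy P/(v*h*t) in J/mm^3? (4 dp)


Build rate = 1150 * 0.129 * 0.034 = 5.0439 mm^3/s
SE = 249 / 5.0439 = 49.3666 J/mm^3


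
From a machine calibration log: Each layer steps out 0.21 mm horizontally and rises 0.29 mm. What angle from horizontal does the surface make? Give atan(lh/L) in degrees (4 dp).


angle = atan(0.29/0.21) = 54.0903 degrees


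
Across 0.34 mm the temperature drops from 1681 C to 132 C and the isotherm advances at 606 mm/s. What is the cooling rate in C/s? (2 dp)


G = (1681-132)/0.34 = 4555.88235294 C/mm
CR = 4555.88235294 * 606 = 2760864.71 C/s


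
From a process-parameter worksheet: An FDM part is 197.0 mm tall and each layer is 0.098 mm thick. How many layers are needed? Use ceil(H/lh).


Layers = ceil(197.0/0.098) = 2011


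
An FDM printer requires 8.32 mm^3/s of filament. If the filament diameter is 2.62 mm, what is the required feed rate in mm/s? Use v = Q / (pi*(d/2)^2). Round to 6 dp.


A = pi*(2.62/2)^2 = 5.391287
v = 8.32 / 5.391287 = 1.543231 mm/s


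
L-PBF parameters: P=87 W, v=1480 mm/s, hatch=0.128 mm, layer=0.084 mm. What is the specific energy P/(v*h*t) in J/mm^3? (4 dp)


Build rate = 1480 * 0.128 * 0.084 = 15.91296 mm^3/s
SE = 87 / 15.91296 = 5.4672 J/mm^3


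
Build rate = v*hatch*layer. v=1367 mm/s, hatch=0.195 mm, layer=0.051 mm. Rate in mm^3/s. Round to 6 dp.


Rate = 1367 * 0.195 * 0.051 = 13.594815 mm^3/s


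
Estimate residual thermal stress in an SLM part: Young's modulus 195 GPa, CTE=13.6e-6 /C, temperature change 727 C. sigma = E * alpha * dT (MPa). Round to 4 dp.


sigma = 195*1000 * 13.6e-6 * 727 = 1928.004 MPa


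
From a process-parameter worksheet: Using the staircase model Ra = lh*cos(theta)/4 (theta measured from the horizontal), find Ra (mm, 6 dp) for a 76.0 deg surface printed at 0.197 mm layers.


Ra = 0.197 * cos(76.0) / 4 = 0.011915 mm


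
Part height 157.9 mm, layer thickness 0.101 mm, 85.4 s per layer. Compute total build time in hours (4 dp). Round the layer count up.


Layers = ceil(157.9/0.101) = 1564
t = 1564 * 85.4 / 3600 = 37.1016 hrs


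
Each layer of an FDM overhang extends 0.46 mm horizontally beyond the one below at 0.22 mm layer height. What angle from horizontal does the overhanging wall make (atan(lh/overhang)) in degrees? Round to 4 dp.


angle = atan(0.22/0.46) = 25.56 degrees


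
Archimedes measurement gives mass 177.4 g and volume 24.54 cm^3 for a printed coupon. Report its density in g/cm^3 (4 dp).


rho = 177.4 / 24.54 = 7.229 g/cm^3


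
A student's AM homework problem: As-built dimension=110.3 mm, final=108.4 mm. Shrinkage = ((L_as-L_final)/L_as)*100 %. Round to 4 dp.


Shrinkage = ((110.3-108.4)/110.3)*100 = 1.7226 %


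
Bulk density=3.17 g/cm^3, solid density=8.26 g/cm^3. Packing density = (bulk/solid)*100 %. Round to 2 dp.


Packing = (3.17/8.26)*100 = 38.38 %


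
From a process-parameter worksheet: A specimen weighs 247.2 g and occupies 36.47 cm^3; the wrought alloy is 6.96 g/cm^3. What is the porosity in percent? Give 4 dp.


rho_part = 247.2 / 36.47 = 6.77817384 g/cm^3
Porosity = (1 - 6.77817384/6.96)*100 = 2.6124 %


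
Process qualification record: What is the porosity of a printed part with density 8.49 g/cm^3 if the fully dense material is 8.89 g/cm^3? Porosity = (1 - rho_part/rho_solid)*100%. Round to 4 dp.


Porosity = (1-8.49/8.89)*100 = 4.4994 %


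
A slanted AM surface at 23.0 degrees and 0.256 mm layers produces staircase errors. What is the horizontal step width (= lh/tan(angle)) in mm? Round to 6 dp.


step = 0.256 / tan(23.0) = 0.603098 mm


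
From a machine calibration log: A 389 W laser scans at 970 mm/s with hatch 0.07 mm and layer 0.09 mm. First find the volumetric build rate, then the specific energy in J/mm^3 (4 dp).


Build rate = 970 * 0.07 * 0.09 = 6.111 mm^3/s
SE = 389 / 6.111 = 63.6557 J/mm^3
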